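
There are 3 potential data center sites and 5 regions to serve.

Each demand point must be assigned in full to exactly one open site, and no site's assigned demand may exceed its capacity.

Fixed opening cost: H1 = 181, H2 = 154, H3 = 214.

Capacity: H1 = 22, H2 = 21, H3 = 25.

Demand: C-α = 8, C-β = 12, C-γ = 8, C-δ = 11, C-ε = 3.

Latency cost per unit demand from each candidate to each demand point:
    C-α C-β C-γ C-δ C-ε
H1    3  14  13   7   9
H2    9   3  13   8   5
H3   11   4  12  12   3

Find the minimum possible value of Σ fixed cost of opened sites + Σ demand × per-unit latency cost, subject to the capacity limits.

Open {H1, H2}; cheapest assignment that respects the capacities:
  H1 (cap 22, load 22): C-α, C-δ, C-ε — cost 8×3 + 11×7 + 3×9 = 128
  H2 (cap 21, load 20): C-β, C-γ — cost 12×3 + 8×13 = 140
  Shipping 268, fixed 335 → total 603.
  Any other capacity-feasible assignment to {H1, H2} ships for at least 268.
Compare {H1, H3}: its best feasible assignment gives total 649.
Compare {H2, H3}: its best feasible assignment gives total 681.
Every other set of open sites that can feasibly serve all demand totals ≥ 649 even under its best assignment. Minimum: 603.

603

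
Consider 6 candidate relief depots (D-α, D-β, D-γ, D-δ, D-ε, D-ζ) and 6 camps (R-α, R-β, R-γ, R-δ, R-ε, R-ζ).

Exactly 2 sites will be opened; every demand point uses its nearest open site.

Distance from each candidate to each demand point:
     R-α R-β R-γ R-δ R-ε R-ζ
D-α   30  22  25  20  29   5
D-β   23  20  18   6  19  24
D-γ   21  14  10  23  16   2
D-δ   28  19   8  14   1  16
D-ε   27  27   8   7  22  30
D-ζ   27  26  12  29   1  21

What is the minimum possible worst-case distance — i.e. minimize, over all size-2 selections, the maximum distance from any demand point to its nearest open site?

21

Open {D-α, D-γ}.
  Farthest demand point is R-α at distance 21 (to D-γ); all others are ≤ 21.
With {D-β, D-γ} the worst case is 21.
With {D-γ, D-δ} the worst case is 21.
No size-2 selection achieves below 21.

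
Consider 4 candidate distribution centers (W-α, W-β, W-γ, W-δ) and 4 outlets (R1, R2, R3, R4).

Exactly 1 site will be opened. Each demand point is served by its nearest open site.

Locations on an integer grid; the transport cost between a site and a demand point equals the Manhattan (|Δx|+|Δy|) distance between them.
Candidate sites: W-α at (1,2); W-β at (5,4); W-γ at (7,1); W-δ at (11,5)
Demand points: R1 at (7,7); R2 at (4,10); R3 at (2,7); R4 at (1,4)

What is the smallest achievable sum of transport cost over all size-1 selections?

Open {W-β}.
  R1→W-β 5, R2→W-β 7, R3→W-β 6, R4→W-β 4  ⇒ total 22.
Compare {W-α}: total 30.
Compare {W-γ}: total 38.
No size-1 selection does better; minimum is 22.

22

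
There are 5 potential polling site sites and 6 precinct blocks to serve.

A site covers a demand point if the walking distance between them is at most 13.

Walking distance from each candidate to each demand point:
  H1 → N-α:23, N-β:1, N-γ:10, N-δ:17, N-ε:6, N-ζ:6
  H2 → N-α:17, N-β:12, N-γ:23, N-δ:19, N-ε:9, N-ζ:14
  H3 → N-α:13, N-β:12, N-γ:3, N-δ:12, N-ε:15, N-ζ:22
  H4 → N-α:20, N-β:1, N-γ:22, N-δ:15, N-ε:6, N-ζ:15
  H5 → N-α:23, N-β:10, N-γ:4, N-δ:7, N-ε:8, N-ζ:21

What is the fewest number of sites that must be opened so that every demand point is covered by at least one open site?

Coverage sets (demand points within 13 of each site):
  H1: {N-β, N-γ, N-ε, N-ζ}
  H2: {N-β, N-ε}
  H3: {N-α, N-β, N-γ, N-δ}
  H4: {N-β, N-ε}
  H5: {N-β, N-γ, N-δ, N-ε}
No single site covers all 6 demand points.
But {H1, H3} covers everything, so the minimum is 2.

2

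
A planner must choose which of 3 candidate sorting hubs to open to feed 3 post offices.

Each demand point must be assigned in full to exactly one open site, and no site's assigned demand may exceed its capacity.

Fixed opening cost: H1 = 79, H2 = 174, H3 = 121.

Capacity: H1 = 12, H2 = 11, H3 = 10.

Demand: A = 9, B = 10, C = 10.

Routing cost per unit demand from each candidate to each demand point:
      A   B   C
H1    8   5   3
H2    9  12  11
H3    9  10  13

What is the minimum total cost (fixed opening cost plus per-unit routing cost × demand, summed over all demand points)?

Open {H1, H2, H3}; cheapest assignment that respects the capacities:
  H1 (cap 12, load 10): C — cost 10×3 = 30
  H2 (cap 11, load 9): A — cost 9×9 = 81
  H3 (cap 10, load 10): B — cost 10×10 = 100
  Shipping 211, fixed 374 → total 585.
  Any other capacity-feasible assignment to {H1, H2, H3} ships for at least 211.
Total demand is 29 and no other set of sites has combined capacity ≥ 29, so {H1, H2, H3} is the only feasible choice of open sites. Minimum: 585.

585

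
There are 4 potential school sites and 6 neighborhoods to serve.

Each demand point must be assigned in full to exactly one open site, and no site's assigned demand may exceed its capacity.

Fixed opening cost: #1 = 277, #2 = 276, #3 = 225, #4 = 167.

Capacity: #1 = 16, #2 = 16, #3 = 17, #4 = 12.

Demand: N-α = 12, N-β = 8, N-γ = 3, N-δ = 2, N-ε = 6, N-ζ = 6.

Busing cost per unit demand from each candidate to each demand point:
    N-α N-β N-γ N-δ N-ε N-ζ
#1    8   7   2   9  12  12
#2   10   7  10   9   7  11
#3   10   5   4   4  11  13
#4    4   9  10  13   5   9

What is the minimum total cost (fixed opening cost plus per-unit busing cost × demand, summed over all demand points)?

884

Open {#2, #3, #4}; cheapest assignment that respects the capacities:
  #2 (cap 16, load 12): N-ε, N-ζ — cost 6×7 + 6×11 = 108
  #3 (cap 17, load 13): N-β, N-γ, N-δ — cost 8×5 + 3×4 + 2×4 = 60
  #4 (cap 12, load 12): N-α — cost 12×4 = 48
  Shipping 216, fixed 668 → total 884.
  Any other capacity-feasible assignment to {#2, #3, #4} ships for at least 216.
Compare {#1, #3, #4}: its best feasible assignment gives total 903.
Compare {#1, #2, #4}: its best feasible assignment gives total 956.
Every other set of open sites that can feasibly serve all demand totals ≥ 903 even under its best assignment. Minimum: 884.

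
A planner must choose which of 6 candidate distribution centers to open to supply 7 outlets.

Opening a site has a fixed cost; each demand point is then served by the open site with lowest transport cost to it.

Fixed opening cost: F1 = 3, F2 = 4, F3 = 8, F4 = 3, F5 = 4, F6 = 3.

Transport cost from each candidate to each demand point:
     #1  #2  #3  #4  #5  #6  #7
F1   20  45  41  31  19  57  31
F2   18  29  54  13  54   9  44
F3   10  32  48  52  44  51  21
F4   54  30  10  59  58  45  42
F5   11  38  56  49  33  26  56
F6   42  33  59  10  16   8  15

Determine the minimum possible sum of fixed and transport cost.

Open {F4, F5, F6}: assign each demand point to its cheapest open site.
  #1→F5 11, #2→F4 30, #3→F4 10, #4→F6 10, #5→F6 16, #6→F6 8, #7→F6 15
  transport cost 100, fixed 10 → total 110.
Compare {F3, F4, F6}: transport cost 99 + fixed 14 = 113.
Compare {F1, F4, F5, F6}: transport cost 100 + fixed 13 = 113.
Compare {F2, F4, F5, F6}: transport cost 99 + fixed 14 = 113.
All other subsets cost ≥ 113. Minimum total cost: 110.

110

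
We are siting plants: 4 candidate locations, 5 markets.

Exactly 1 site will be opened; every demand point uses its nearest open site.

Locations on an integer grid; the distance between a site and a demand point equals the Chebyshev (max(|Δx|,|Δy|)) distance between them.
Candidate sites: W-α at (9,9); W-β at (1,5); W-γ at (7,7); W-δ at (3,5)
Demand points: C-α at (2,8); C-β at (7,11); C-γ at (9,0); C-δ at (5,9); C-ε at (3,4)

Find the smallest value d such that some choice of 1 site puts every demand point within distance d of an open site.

Open {W-δ}.
  Farthest demand point is C-β at distance 6 (to W-δ); all others are ≤ 6.
With {W-γ} the worst case is 7.
With {W-β} the worst case is 8.
No size-1 selection achieves below 6.

6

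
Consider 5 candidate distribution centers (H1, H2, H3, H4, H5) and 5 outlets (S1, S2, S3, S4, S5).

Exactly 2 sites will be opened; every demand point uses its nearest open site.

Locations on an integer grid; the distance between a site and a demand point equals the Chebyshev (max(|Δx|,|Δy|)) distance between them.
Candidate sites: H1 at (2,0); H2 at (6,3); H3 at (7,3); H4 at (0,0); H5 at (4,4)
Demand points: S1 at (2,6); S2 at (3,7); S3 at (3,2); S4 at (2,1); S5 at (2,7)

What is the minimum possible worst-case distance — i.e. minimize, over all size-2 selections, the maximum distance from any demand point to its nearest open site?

Open {H1, H5}.
  Farthest demand point is S2 at distance 3 (to H5); all others are ≤ 3.
With {H2, H5} the worst case is 3.
With {H3, H5} the worst case is 3.
No size-2 selection achieves below 3.

3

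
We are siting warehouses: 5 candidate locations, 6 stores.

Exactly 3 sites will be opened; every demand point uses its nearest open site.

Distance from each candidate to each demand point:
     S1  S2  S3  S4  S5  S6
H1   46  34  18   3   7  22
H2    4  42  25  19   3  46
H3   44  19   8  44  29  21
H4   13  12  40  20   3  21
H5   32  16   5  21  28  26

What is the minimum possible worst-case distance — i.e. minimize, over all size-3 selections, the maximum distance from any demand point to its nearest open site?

21

Open {H1, H2, H3}.
  Farthest demand point is S6 at distance 21 (to H3); all others are ≤ 21.
With {H1, H2, H4} the worst case is 21.
With {H1, H3, H4} the worst case is 21.
No size-3 selection achieves below 21.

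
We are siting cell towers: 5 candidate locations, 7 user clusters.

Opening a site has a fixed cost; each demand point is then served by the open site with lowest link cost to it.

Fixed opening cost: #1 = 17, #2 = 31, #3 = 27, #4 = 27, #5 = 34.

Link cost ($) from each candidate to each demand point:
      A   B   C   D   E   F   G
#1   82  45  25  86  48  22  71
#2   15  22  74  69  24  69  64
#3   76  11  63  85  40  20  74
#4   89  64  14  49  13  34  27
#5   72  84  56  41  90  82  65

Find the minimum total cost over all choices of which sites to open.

Open {#2, #4}: assign each demand point to its cheapest open site.
  A→#2 15, B→#2 22, C→#4 14, D→#4 49, E→#4 13, F→#4 34, G→#4 27
  link cost 174, fixed 58 → total 232.
Compare {#2, #3, #4}: link cost 149 + fixed 85 = 234.
Compare {#1, #2, #4}: link cost 162 + fixed 75 = 237.
Compare {#1, #2, #3, #4}: link cost 149 + fixed 102 = 251.
All other subsets cost ≥ 234. Minimum total cost: 232.

232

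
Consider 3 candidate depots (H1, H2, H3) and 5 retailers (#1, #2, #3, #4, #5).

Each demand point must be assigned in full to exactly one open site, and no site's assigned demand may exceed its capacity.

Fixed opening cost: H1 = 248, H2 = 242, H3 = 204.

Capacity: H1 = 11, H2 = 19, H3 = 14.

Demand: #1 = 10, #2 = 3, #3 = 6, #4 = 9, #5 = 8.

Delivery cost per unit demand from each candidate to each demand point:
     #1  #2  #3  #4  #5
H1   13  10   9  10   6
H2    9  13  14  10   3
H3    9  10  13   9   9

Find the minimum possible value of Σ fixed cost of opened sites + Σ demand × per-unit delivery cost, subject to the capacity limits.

973

Open {H1, H2, H3}; cheapest assignment that respects the capacities:
  H1 (cap 11, load 9): #2, #3 — cost 3×10 + 6×9 = 84
  H2 (cap 19, load 18): #1, #5 — cost 10×9 + 8×3 = 114
  H3 (cap 14, load 9): #4 — cost 9×9 = 81
  Shipping 279, fixed 694 → total 973.
  Any other capacity-feasible assignment to {H1, H2, H3} ships for at least 279.
Total demand is 36 and no other set of sites has combined capacity ≥ 36, so {H1, H2, H3} is the only feasible choice of open sites. Minimum: 973.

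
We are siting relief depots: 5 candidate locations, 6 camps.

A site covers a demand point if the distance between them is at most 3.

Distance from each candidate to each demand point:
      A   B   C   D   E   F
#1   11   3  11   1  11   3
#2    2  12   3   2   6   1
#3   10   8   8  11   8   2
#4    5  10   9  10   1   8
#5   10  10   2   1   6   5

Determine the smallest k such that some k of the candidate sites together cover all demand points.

Coverage sets (demand points within 3 of each site):
  #1: {B, D, F}
  #2: {A, C, D, F}
  #3: {F}
  #4: {E}
  #5: {C, D}
No 2 sites suffice: every size-2 union leaves at least one demand point uncovered.
But {#1, #2, #4} covers everything, so the minimum is 3.

3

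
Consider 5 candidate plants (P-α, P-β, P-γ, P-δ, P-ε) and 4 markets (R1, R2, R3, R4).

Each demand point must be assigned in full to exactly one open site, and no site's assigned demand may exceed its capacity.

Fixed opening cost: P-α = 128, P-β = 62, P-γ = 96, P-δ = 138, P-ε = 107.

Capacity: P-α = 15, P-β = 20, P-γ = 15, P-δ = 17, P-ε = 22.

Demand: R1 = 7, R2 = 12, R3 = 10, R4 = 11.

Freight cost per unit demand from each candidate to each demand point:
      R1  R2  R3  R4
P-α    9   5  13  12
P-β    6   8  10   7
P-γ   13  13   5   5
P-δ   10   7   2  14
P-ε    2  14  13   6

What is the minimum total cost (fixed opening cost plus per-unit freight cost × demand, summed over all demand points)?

Open {P-β, P-γ, P-ε}; cheapest assignment that respects the capacities:
  P-β (cap 20, load 12): R2 — cost 12×8 = 96
  P-γ (cap 15, load 10): R3 — cost 10×5 = 50
  P-ε (cap 22, load 18): R1, R4 — cost 7×2 + 11×6 = 80
  Shipping 226, fixed 265 → total 491.
  Any other capacity-feasible assignment to {P-β, P-γ, P-ε} ships for at least 226.
Compare {P-β, P-ε}: its best feasible assignment gives total 503.
Compare {P-β, P-δ, P-ε}: its best feasible assignment gives total 503.
Every other set of open sites that can feasibly serve all demand totals ≥ 503 even under its best assignment. Minimum: 491.

491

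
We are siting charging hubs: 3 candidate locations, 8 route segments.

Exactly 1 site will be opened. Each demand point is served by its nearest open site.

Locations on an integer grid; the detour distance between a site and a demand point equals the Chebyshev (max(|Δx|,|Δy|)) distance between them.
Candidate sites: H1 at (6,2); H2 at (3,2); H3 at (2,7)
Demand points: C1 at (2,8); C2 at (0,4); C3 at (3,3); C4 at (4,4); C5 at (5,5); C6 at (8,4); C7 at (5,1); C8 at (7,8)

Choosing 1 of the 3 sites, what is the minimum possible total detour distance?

Open {H2}.
  C1→H2 6, C2→H2 3, C3→H2 1, C4→H2 2, C5→H2 3, C6→H2 5, C7→H2 2, C8→H2 6  ⇒ total 28.
Compare {H1}: total 29.
Compare {H3}: total 31.

28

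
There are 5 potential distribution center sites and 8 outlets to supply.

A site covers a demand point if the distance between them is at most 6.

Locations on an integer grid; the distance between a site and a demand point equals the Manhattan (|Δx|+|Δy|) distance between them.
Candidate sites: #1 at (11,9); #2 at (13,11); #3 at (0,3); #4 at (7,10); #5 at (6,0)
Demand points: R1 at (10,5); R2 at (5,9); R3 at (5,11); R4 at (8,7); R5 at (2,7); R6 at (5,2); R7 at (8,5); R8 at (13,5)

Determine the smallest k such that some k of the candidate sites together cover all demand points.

3

Coverage sets (demand points within 6 of each site):
  #1: {R1, R2, R4, R8}
  #2: {R8}
  #3: {R5, R6}
  #4: {R2, R3, R4, R7}
  #5: {R6}
No 2 sites suffice: every size-2 union leaves at least one demand point uncovered.
But {#1, #3, #4} covers everything, so the minimum is 3.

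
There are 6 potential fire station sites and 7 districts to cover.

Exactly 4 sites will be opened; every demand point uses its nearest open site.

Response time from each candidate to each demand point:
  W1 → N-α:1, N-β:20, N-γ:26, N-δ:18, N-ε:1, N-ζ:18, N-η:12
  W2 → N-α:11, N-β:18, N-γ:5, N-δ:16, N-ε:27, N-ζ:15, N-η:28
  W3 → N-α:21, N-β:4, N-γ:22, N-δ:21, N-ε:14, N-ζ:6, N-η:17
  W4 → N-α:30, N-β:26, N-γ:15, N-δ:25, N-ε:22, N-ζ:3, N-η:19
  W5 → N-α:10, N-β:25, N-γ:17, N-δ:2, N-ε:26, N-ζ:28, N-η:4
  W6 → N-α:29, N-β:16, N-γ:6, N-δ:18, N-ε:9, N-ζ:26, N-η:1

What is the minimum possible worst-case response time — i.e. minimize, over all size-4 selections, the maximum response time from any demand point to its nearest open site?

Open {W1, W2, W3, W5}.
  Farthest demand point is N-ζ at response time 6 (to W3); all others are ≤ 6.
With {W1, W3, W5, W6} the worst case is 6.
With {W2, W3, W5, W6} the worst case is 10.
No size-4 selection achieves below 6.

6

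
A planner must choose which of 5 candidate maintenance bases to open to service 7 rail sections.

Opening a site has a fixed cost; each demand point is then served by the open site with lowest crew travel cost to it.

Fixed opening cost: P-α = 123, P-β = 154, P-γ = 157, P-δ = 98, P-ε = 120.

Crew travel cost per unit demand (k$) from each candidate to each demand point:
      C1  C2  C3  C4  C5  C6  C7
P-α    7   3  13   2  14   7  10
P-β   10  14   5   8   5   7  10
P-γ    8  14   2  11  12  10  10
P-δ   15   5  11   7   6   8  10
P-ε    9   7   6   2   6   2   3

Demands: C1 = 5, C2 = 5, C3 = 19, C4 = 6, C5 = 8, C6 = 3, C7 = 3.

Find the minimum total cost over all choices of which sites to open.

389

Open {P-ε}: assign each demand point to its cheapest open site.
  C1→P-ε 5×9=45, C2→P-ε 5×7=35, C3→P-ε 19×6=114, C4→P-ε 6×2=12, C5→P-ε 8×6=48, C6→P-ε 3×2=6, C7→P-ε 3×3=9
  crew travel cost 269, fixed 120 → total 389.
Compare {P-γ, P-ε}: crew travel cost 188 + fixed 277 = 465.
Compare {P-δ, P-ε}: crew travel cost 259 + fixed 218 = 477.
Compare {P-α, P-ε}: crew travel cost 239 + fixed 243 = 482.
All other subsets cost ≥ 465. Minimum total cost: 389.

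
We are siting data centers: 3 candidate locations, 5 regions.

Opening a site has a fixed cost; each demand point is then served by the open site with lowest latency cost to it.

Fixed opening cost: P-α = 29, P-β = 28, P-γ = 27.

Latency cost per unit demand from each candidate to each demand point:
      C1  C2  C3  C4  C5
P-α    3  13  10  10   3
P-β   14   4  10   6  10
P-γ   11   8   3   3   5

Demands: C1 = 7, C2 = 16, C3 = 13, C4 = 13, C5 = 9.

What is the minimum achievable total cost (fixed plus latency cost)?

274

Open {P-α, P-β, P-γ}: assign each demand point to its cheapest open site.
  C1→P-α 7×3=21, C2→P-β 16×4=64, C3→P-γ 13×3=39, C4→P-γ 13×3=39, C5→P-α 9×3=27
  latency cost 190, fixed 84 → total 274.
Compare {P-α, P-γ}: latency cost 254 + fixed 56 = 310.
Compare {P-β, P-γ}: latency cost 264 + fixed 55 = 319.
Compare {P-γ}: latency cost 328 + fixed 27 = 355.
All other subsets cost ≥ 310. Minimum total cost: 274.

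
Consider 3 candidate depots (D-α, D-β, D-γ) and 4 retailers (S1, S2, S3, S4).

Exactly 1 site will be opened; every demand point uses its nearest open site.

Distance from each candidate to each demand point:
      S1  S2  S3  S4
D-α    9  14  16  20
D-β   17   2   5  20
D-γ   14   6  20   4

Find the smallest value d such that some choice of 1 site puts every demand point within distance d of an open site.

20

Open {D-α}.
  Farthest demand point is S4 at distance 20 (to D-α); all others are ≤ 20.
With {D-β} the worst case is 20.
With {D-γ} the worst case is 20.
No size-1 selection achieves below 20.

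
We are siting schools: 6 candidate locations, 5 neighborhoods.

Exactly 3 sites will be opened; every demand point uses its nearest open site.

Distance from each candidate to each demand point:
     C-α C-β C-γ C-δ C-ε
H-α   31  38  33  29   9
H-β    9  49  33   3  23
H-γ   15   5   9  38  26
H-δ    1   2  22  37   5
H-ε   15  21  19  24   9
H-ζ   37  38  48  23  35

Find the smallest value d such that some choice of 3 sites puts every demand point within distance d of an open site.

9

Open {H-α, H-β, H-γ}.
  Farthest demand point is C-α at distance 9 (to H-β); all others are ≤ 9.
With {H-β, H-γ, H-δ} the worst case is 9.
With {H-β, H-γ, H-ε} the worst case is 9.
No size-3 selection achieves below 9.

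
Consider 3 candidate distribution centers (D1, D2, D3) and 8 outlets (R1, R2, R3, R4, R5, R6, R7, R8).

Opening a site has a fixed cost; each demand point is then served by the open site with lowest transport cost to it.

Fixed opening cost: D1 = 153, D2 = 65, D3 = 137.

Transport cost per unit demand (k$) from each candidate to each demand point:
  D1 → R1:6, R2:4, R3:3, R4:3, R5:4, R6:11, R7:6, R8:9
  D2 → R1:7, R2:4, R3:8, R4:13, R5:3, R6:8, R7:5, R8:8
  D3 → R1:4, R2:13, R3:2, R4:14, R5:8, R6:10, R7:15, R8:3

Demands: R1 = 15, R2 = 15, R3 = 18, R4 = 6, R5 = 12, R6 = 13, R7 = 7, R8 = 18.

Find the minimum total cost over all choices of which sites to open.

665

Open {D2, D3}: assign each demand point to its cheapest open site.
  R1→D3 15×4=60, R2→D2 15×4=60, R3→D3 18×2=36, R4→D2 6×13=78, R5→D2 12×3=36, R6→D2 13×8=104, R7→D2 7×5=35, R8→D3 18×3=54
  transport cost 463, fixed 202 → total 665.
Compare {D1, D3}: transport cost 448 + fixed 290 = 738.
Compare {D1, D2, D3}: transport cost 403 + fixed 355 = 758.
Compare {D1, D2}: transport cost 541 + fixed 218 = 759.
All other subsets cost ≥ 738. Minimum total cost: 665.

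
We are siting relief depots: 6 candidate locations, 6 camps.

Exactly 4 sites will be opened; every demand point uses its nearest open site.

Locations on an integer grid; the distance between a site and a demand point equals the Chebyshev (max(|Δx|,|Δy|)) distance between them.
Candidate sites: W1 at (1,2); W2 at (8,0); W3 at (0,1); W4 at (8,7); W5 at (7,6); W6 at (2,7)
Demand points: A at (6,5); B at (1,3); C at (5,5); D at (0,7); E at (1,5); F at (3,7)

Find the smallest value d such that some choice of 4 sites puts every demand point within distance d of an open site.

2

Open {W1, W2, W5, W6}.
  Farthest demand point is C at distance 2 (to W5); all others are ≤ 2.
With {W1, W3, W5, W6} the worst case is 2.
With {W1, W4, W5, W6} the worst case is 2.
No size-4 selection achieves below 2.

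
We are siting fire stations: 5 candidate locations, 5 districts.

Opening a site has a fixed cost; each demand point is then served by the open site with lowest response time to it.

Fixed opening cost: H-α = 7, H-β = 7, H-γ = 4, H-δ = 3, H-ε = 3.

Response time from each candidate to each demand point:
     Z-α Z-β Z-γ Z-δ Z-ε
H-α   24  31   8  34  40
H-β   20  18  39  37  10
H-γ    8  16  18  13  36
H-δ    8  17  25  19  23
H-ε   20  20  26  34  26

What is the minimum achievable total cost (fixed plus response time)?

Open {H-α, H-β, H-γ}: assign each demand point to its cheapest open site.
  Z-α→H-γ 8, Z-β→H-γ 16, Z-γ→H-α 8, Z-δ→H-γ 13, Z-ε→H-β 10
  response time 55, fixed 18 → total 73.
Compare {H-β, H-γ}: response time 65 + fixed 11 = 76.
Compare {H-α, H-β, H-γ, H-δ}: response time 55 + fixed 21 = 76.
Compare {H-α, H-β, H-γ, H-ε}: response time 55 + fixed 21 = 76.
All other subsets cost ≥ 76. Minimum total cost: 73.

73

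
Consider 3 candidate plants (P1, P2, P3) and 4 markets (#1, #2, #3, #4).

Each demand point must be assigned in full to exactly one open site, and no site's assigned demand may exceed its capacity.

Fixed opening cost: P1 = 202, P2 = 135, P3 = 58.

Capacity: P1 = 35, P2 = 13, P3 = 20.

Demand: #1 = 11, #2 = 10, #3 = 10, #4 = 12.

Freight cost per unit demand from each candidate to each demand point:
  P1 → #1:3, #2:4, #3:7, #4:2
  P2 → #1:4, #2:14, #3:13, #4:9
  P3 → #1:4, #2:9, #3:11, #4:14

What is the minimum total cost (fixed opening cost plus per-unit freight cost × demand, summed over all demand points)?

438

Open {P1, P3}; cheapest assignment that respects the capacities:
  P1 (cap 35, load 32): #2, #3, #4 — cost 10×4 + 10×7 + 12×2 = 134
  P3 (cap 20, load 11): #1 — cost 11×4 = 44
  Shipping 178, fixed 260 → total 438.
  Any other capacity-feasible assignment to {P1, P3} ships for at least 178.
Compare {P1, P2}: its best feasible assignment gives total 515.
Compare {P1, P2, P3}: its best feasible assignment gives total 573.
Every other set of open sites that can feasibly serve all demand totals ≥ 515 even under its best assignment. Minimum: 438.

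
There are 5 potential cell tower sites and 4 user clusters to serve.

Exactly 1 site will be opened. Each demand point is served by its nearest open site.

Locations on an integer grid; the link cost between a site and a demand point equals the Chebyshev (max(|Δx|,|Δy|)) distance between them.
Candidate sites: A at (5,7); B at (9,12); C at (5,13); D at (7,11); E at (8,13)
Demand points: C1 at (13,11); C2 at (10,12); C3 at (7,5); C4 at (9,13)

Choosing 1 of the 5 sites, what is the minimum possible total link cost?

13

Open {B}.
  C1→B 4, C2→B 1, C3→B 7, C4→B 1  ⇒ total 13.
Compare {E}: total 16.
Compare {D}: total 17.
No size-1 selection does better; minimum is 13.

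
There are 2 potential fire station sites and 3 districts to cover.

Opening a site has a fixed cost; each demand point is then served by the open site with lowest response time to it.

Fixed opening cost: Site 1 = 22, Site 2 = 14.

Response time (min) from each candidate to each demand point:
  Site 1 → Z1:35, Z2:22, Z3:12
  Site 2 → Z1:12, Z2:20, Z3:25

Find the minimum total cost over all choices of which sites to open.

Open {Site 2}: assign each demand point to its cheapest open site.
  Z1→Site 2 12, Z2→Site 2 20, Z3→Site 2 25
  response time 57, fixed 14 → total 71.
Compare {Site 1, Site 2}: response time 44 + fixed 36 = 80.
Compare {Site 1}: response time 69 + fixed 22 = 91.

71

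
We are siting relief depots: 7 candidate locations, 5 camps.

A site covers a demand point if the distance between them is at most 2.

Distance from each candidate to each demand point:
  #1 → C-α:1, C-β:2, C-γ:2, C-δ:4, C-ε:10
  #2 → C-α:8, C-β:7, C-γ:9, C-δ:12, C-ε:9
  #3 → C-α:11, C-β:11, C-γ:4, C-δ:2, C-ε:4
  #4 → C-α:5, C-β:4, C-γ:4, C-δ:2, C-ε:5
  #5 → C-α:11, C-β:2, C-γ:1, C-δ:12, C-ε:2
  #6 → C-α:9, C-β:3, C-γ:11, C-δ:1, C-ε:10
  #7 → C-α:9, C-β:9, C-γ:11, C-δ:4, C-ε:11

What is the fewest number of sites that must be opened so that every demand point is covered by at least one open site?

3

Coverage sets (demand points within 2 of each site):
  #1: {C-α, C-β, C-γ}
  #2: {}
  #3: {C-δ}
  #4: {C-δ}
  #5: {C-β, C-γ, C-ε}
  #6: {C-δ}
  #7: {}
No 2 sites suffice: every size-2 union leaves at least one demand point uncovered.
But {#1, #3, #5} covers everything, so the minimum is 3.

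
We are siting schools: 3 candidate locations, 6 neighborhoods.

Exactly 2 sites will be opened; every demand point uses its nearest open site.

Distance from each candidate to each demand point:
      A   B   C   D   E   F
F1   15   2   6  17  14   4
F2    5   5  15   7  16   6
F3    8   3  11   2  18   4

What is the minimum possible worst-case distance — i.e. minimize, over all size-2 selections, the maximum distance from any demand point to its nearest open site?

Open {F1, F2}.
  Farthest demand point is E at distance 14 (to F1); all others are ≤ 14.
With {F1, F3} the worst case is 14.
With {F2, F3} the worst case is 16.
No size-2 selection achieves below 14.

14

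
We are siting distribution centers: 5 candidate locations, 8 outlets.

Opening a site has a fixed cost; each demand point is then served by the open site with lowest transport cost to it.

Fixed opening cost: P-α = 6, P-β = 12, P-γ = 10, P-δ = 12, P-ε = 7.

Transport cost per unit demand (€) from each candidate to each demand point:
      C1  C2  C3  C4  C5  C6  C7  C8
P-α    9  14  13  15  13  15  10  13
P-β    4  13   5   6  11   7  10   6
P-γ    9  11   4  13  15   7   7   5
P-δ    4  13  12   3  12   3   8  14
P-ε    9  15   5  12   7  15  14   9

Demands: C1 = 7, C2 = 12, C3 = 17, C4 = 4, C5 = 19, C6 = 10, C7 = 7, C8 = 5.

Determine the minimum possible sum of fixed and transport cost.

Open {P-γ, P-δ, P-ε}: assign each demand point to its cheapest open site.
  C1→P-δ 7×4=28, C2→P-γ 12×11=132, C3→P-γ 17×4=68, C4→P-δ 4×3=12, C5→P-ε 19×7=133, C6→P-δ 10×3=30, C7→P-γ 7×7=49, C8→P-γ 5×5=25
  transport cost 477, fixed 29 → total 506.
Compare {P-α, P-γ, P-δ, P-ε}: transport cost 477 + fixed 35 = 512.
Compare {P-β, P-γ, P-δ, P-ε}: transport cost 477 + fixed 41 = 518.
Compare {P-α, P-β, P-γ, P-δ, P-ε}: transport cost 477 + fixed 47 = 524.
All other subsets cost ≥ 512. Minimum total cost: 506.

506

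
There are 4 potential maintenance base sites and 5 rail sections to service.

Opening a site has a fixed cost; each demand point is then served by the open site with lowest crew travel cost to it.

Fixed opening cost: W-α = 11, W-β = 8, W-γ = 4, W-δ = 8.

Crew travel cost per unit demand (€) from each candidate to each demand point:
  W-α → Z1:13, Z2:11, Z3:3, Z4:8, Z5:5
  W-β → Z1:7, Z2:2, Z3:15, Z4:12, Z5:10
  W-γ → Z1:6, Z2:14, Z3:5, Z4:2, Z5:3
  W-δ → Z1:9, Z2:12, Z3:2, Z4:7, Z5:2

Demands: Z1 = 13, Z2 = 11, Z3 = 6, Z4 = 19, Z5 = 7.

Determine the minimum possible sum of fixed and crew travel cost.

184

Open {W-β, W-γ, W-δ}: assign each demand point to its cheapest open site.
  Z1→W-γ 13×6=78, Z2→W-β 11×2=22, Z3→W-δ 6×2=12, Z4→W-γ 19×2=38, Z5→W-δ 7×2=14
  crew travel cost 164, fixed 20 → total 184.
Compare {W-α, W-β, W-γ, W-δ}: crew travel cost 164 + fixed 31 = 195.
Compare {W-α, W-β, W-γ}: crew travel cost 177 + fixed 23 = 200.
Compare {W-β, W-γ}: crew travel cost 189 + fixed 12 = 201.
All other subsets cost ≥ 195. Minimum total cost: 184.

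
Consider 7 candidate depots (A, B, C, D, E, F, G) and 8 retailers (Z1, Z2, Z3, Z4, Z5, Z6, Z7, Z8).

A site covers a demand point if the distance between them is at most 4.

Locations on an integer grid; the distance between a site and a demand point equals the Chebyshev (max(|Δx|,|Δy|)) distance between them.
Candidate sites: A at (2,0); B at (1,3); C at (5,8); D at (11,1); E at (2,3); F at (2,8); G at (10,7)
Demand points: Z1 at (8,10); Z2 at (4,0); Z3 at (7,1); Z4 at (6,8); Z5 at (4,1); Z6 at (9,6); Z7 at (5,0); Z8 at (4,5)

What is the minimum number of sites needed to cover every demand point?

Coverage sets (demand points within 4 of each site):
  A: {Z2, Z5, Z7}
  B: {Z2, Z5, Z7, Z8}
  C: {Z1, Z4, Z6, Z8}
  D: {Z3}
  E: {Z2, Z5, Z7, Z8}
  F: {Z4, Z8}
  G: {Z1, Z4, Z6}
No 2 sites suffice: every size-2 union leaves at least one demand point uncovered.
But {A, C, D} covers everything, so the minimum is 3.

3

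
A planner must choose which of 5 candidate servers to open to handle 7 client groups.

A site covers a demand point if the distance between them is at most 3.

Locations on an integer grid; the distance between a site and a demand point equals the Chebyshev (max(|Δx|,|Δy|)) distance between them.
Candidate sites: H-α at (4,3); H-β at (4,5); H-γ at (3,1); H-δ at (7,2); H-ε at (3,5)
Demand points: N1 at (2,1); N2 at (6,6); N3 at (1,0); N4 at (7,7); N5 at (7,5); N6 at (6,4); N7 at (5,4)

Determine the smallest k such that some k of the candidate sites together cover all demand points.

Coverage sets (demand points within 3 of each site):
  H-α: {N1, N2, N3, N5, N6, N7}
  H-β: {N2, N4, N5, N6, N7}
  H-γ: {N1, N3, N6, N7}
  H-δ: {N5, N6, N7}
  H-ε: {N2, N6, N7}
No single site covers all 7 demand points.
But {H-α, H-β} covers everything, so the minimum is 2.

2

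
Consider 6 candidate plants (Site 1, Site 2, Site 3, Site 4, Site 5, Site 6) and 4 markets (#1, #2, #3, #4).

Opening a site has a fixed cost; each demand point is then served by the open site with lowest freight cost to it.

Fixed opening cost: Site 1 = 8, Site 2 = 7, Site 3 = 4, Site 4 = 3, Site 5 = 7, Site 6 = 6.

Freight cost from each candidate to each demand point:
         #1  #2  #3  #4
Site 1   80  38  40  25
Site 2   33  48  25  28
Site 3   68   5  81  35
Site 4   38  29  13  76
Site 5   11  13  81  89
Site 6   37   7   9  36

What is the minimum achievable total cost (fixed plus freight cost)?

73

Open {Site 1, Site 5, Site 6}: assign each demand point to its cheapest open site.
  #1→Site 5 11, #2→Site 6 7, #3→Site 6 9, #4→Site 1 25
  freight cost 52, fixed 21 → total 73.
Compare {Site 2, Site 5, Site 6}: freight cost 55 + fixed 20 = 75.
Compare {Site 1, Site 3, Site 5, Site 6}: freight cost 50 + fixed 25 = 75.
Compare {Site 5, Site 6}: freight cost 63 + fixed 13 = 76.
All other subsets cost ≥ 75. Minimum total cost: 73.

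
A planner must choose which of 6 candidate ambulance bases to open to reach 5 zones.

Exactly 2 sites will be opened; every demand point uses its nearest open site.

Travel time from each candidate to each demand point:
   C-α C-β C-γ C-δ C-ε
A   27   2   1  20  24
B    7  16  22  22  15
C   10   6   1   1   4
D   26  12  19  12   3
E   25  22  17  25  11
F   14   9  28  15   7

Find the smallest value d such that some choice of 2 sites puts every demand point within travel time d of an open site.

7

Open {B, C}.
  Farthest demand point is C-α at travel time 7 (to B); all others are ≤ 7.
With {A, C} the worst case is 10.
With {C, D} the worst case is 10.
No size-2 selection achieves below 7.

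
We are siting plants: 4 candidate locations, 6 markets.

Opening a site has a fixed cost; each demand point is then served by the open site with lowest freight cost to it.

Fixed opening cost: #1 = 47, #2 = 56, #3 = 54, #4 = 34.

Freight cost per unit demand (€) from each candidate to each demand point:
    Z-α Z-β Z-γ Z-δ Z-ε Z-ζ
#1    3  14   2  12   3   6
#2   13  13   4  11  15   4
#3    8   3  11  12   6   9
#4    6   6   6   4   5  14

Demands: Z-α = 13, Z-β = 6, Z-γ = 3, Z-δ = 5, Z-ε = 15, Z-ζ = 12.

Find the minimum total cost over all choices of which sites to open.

Open {#1, #4}: assign each demand point to its cheapest open site.
  Z-α→#1 13×3=39, Z-β→#4 6×6=36, Z-γ→#1 3×2=6, Z-δ→#4 5×4=20, Z-ε→#1 15×3=45, Z-ζ→#1 12×6=72
  freight cost 218, fixed 81 → total 299.
Compare {#1, #2, #4}: freight cost 194 + fixed 137 = 331.
Compare {#1, #3, #4}: freight cost 200 + fixed 135 = 335.
Compare {#1, #3}: freight cost 240 + fixed 101 = 341.
All other subsets cost ≥ 331. Minimum total cost: 299.

299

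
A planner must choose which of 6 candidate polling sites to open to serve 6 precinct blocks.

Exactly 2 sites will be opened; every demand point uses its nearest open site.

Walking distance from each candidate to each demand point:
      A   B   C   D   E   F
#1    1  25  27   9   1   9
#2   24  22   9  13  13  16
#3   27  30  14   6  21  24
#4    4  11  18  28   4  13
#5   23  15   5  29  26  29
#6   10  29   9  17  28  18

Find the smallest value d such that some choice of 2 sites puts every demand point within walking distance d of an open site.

13

Open {#2, #4}.
  Farthest demand point is D at walking distance 13 (to #2); all others are ≤ 13.
With {#3, #4} the worst case is 14.
With {#1, #5} the worst case is 15.
No size-2 selection achieves below 13.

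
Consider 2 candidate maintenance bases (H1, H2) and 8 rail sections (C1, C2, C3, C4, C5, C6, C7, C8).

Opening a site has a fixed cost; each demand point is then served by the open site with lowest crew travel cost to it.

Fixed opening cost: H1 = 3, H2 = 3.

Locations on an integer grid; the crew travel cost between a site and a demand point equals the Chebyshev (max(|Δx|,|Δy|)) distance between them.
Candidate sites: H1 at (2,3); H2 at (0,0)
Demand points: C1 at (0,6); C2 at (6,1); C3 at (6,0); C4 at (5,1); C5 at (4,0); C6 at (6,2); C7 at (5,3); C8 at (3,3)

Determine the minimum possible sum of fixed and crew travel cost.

28

Open {H1}: assign each demand point to its cheapest open site.
  C1→H1 3, C2→H1 4, C3→H1 4, C4→H1 3, C5→H1 3, C6→H1 4, C7→H1 3, C8→H1 1
  crew travel cost 25, fixed 3 → total 28.
Compare {H1, H2}: crew travel cost 25 + fixed 6 = 31.
Compare {H2}: crew travel cost 41 + fixed 3 = 44.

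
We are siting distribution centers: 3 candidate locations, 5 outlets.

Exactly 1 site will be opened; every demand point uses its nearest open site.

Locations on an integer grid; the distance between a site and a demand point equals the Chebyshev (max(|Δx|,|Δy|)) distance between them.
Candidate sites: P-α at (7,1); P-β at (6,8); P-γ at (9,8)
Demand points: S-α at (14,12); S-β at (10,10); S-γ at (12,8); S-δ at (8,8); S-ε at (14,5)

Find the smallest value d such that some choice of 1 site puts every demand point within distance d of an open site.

5

Open {P-γ}.
  Farthest demand point is S-α at distance 5 (to P-γ); all others are ≤ 5.
With {P-β} the worst case is 8.
With {P-α} the worst case is 11.
No size-1 selection achieves below 5.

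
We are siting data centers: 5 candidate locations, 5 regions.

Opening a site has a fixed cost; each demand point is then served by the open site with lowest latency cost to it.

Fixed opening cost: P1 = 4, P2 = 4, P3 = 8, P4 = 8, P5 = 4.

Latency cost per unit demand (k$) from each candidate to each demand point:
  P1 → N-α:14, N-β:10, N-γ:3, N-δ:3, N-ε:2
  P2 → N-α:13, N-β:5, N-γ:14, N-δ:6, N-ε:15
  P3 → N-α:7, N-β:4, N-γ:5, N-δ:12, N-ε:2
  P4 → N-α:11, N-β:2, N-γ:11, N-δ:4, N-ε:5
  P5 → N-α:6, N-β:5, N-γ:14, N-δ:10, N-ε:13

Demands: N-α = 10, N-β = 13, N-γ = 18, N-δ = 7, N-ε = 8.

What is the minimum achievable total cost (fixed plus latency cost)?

Open {P1, P4, P5}: assign each demand point to its cheapest open site.
  N-α→P5 10×6=60, N-β→P4 13×2=26, N-γ→P1 18×3=54, N-δ→P1 7×3=21, N-ε→P1 8×2=16
  latency cost 177, fixed 16 → total 193.
Compare {P1, P2, P4, P5}: latency cost 177 + fixed 20 = 197.
Compare {P1, P3, P4, P5}: latency cost 177 + fixed 24 = 201.
Compare {P1, P2, P3, P4, P5}: latency cost 177 + fixed 28 = 205.
All other subsets cost ≥ 197. Minimum total cost: 193.

193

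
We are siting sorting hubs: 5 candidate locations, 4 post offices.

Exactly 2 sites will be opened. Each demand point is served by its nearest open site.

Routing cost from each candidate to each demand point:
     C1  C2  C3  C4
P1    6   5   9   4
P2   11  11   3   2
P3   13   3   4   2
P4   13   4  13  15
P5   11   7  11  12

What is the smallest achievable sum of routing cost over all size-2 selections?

Open {P1, P3}.
  C1→P1 6, C2→P3 3, C3→P3 4, C4→P3 2  ⇒ total 15.
Compare {P1, P2}: total 16.
Compare {P2, P3}: total 19.
No size-2 selection does better; minimum is 15.

15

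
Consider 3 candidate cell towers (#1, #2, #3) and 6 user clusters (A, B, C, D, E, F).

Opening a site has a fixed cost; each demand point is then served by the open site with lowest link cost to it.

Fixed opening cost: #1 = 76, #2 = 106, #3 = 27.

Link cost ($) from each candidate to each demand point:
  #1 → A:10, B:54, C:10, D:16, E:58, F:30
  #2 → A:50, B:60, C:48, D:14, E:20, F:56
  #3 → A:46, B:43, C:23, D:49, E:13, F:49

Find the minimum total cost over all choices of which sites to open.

225

Open {#1, #3}: assign each demand point to its cheapest open site.
  A→#1 10, B→#3 43, C→#1 10, D→#1 16, E→#3 13, F→#1 30
  link cost 122, fixed 103 → total 225.
Compare {#3}: link cost 223 + fixed 27 = 250.
Compare {#1}: link cost 178 + fixed 76 = 254.
Compare {#1, #2}: link cost 138 + fixed 182 = 320.
All other subsets cost ≥ 250. Minimum total cost: 225.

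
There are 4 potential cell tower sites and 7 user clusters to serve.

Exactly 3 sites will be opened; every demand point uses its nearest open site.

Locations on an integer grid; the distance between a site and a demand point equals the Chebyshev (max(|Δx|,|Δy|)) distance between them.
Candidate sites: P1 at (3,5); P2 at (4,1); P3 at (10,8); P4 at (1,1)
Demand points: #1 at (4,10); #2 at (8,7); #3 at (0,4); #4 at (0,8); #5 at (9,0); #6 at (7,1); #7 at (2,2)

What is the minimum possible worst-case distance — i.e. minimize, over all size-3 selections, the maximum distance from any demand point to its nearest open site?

5

Open {P1, P2, P3}.
  Farthest demand point is #1 at distance 5 (to P1); all others are ≤ 5.
With {P1, P2, P4} the worst case is 5.
With {P1, P3, P4} the worst case is 6.
No size-3 selection achieves below 5.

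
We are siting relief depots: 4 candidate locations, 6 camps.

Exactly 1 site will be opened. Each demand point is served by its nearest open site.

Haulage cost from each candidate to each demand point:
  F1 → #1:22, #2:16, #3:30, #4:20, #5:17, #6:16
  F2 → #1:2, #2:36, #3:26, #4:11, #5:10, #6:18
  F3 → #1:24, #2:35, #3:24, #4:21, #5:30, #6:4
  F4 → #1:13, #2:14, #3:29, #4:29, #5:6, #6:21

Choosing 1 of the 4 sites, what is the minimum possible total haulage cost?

103

Open {F2}.
  #1→F2 2, #2→F2 36, #3→F2 26, #4→F2 11, #5→F2 10, #6→F2 18  ⇒ total 103.
Compare {F4}: total 112.
Compare {F1}: total 121.
No size-1 selection does better; minimum is 103.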